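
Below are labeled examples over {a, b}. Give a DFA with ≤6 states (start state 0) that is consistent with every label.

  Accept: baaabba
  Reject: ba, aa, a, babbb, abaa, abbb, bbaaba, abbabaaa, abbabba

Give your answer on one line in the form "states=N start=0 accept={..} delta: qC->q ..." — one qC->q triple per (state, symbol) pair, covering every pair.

Fold the examples into a partial DFA from state 0: repeatedly fix the first undefined (state, symbol) met by the shortest-then-alphabetical prefix, trying targets in increasing order and rejecting any under which an Accept and a Reject string meet in one state with the same remainder; add a state when all current targets are rejected. Accepting states are where Accept strings end.
a: 0a undefined. 0a->0: ok.
b: 0b undefined. 0b->0: no, baaabba/ba meet in 0. Open state 1: 0b->1.
ba: 1a undefined. 1a->0: ok.
bb: 1b undefined. 1b->0: no, baaabba/ba meet in 0. 1b->1: no, baaabba/ba meet in 0. Open state 2: 1b->2.
bba: 2a undefined. 2a->0: no, baaabba/ba meet in 0. 2a->1: ok.
abbb: 2b undefined. 2b->0: ok.
All examples now run through 3 states with every (state, symbol) defined. Accept strings end in {1}, Reject strings end in {0}; accept={1}.

states=3 start=0 accept={1} delta: 0a->0 0b->1 1a->0 1b->2 2a->1 2b->0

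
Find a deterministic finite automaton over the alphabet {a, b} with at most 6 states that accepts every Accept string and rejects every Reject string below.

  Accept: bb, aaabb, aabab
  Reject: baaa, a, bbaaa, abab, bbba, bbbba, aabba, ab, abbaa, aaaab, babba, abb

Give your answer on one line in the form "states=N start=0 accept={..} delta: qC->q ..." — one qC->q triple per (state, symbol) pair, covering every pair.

State merging on the prefix tree: take the shortest (then alphabetical) example prefix whose next move is undefined and point that move at state 0, else 1, else 2, ...; a target is out if some Accept/Reject pair would then sit in one state with the same input left (inseparable). If every existing state is out, open a new one.
a: 0a undefined. 0a->0: no, bb/abb meet in 0 with "bb" left. Open state 1: 0a->1.
b: 0b undefined. 0b->0: ok.
aa: 1a undefined. 1a->0: no, bb/aaaab meet in 0. 1a->1: no, aaabb/abb meet in 1 with "bb" left. Open state 2: 1a->2.
ab: 1b undefined. 1b->0: no, bb/abab meet in 0. 1b->1: ok.
aaa: 2a undefined. 2a->0: no, bb/baaa meet in 0. 2a->1: no, aaabb/baaa meet in 1. 2a->2: ok.
aab: 2b undefined. 2b->0: no, bb/abab meet in 0. 2b->1: no, aaabb/a meet in 1. 2b->2: no, aaabb/baaa meet in 2. Open state 3: 2b->3.
aaba: 3a undefined. 3a->0: ok.
aabb: 3b undefined. 3b->0: ok.
All examples now run through 4 states with every (state, symbol) defined. Accept strings end in {0}, Reject strings end in {1,2,3}; accept={0}.

states=4 start=0 accept={0} delta: 0a->1 0b->0 1a->2 1b->1 2a->2 2b->3 3a->0 3b->0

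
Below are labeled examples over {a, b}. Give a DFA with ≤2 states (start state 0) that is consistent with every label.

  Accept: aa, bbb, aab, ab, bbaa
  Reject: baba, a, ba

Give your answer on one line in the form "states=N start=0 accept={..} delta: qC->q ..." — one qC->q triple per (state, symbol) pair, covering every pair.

states=2 start=0 accept={0} delta: 0a->1 0b->0 1a->0 1b->0

Grow the machine one transition at a time. Run the examples from 0; the earliest place one falls off (shortest prefix, ties alphabetical) gets sent to the lowest-numbered state that keeps every Accept/Reject pair distinguishable — a pair clashes when both reach the same state with identical unread suffix — and to a fresh state only if none does.
a: 0a undefined. 0a->0: no, aa/a meet in 0. Open state 1: 0a->1.
b: 0b undefined. 0b->0: ok.
aa: 1a undefined. 1a->0: ok.
ab: 1b undefined. 1b->0: ok.
All examples now run through 2 states with every (state, symbol) defined. Accept strings end in {0}, Reject strings end in {1}; accept={0}.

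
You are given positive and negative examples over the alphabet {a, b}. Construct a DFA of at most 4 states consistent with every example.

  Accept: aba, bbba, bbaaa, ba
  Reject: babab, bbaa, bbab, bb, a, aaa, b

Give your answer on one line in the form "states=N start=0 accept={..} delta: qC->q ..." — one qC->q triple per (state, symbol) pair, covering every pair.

Grow the machine one transition at a time. Run the examples from 0; the earliest place one falls off (shortest prefix, ties alphabetical) gets sent to the lowest-numbered state that keeps every Accept/Reject pair distinguishable — a pair clashes when both reach the same state with identical unread suffix — and to a fresh state only if none does.
a: 0a undefined. 0a->0: ok.
b: 0b undefined. 0b->0: no, aba/babab meet in 0. Open state 1: 0b->1.
ba: 1a undefined. 1a->0: no, aba/a meet in 0. 1a->1: no, aba/b meet in 1. Open state 2: 1a->2.
bb: 1b undefined. 1b->0: no, bbaaa/bbaa meet in 0. 1b->1: ok.
bab: 2b undefined. 2b->0: ok.
bbaa: 2a undefined. 2a->0: no, bbaaa/bbaa meet in 0. 2a->1: ok.
All examples now run through 3 states with every (state, symbol) defined. Accept strings end in {2}, Reject strings end in {0,1}; accept={2}.

states=3 start=0 accept={2} delta: 0a->0 0b->1 1a->2 1b->1 2a->1 2b->0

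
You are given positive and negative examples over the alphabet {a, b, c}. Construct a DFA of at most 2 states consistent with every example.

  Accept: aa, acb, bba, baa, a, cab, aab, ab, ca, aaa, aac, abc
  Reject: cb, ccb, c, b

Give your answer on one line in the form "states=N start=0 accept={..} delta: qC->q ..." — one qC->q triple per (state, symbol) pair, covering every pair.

states=2 start=0 accept={1} delta: 0a->1 0b->0 0c->0 1a->1 1b->1 1c->1

State merging on the prefix tree: take the shortest (then alphabetical) example prefix whose next move is undefined and point that move at state 0, else 1, else 2, ...; a target is out if some Accept/Reject pair would then sit in one state with the same input left (inseparable). If every existing state is out, open a new one.
a: 0a undefined. 0a->0: no, acb/cb meet in 0 with "cb" left. Open state 1: 0a->1.
b: 0b undefined. 0b->0: ok.
c: 0c undefined. 0c->0: ok.
aa: 1a undefined. 1a->0: no, aa/cb meet in 0. 1a->1: ok.
ab: 1b undefined. 1b->0: no, cab/cb meet in 0. 1b->1: ok.
ac: 1c undefined. 1c->0: no, acb/cb meet in 0. 1c->1: ok.
All examples now run through 2 states with every (state, symbol) defined. Accept strings end in {1}, Reject strings end in {0}; accept={1}.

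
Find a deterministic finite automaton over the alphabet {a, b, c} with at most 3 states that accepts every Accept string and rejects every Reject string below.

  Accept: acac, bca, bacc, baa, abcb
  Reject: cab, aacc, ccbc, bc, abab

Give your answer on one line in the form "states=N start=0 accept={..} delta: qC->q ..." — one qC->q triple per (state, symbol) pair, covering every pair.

states=3 start=0 accept={0,2} delta: 0a->0 0b->1 0c->1 1a->2 1b->0 1c->1 2a->0 2b->1 2c->2

State merging on the prefix tree: take the shortest (then alphabetical) example prefix whose next move is undefined and point that move at state 0, else 1, else 2, ...; a target is out if some Accept/Reject pair would then sit in one state with the same input left (inseparable). If every existing state is out, open a new one.
a: 0a undefined. 0a->0: ok.
b: 0b undefined. 0b->0: no, bacc/aacc meet in 0 with "cc" left. Open state 1: 0b->1.
c: 0c undefined. 0c->0: no, acac/aacc meet in 0. 0c->1: ok.
ba: 1a undefined. 1a->0: no, acac/cab meet in 1. 1a->1: no, acac/aacc meet in 1 with "c" left. Open state 2: 1a->2.
bc: 1c undefined. 1c->0: no, bca/aacc meet in 0. 1c->1: ok.
baa: 2a undefined. 2a->0: ok.
bac: 2c undefined. 2c->0: no, bacc/aacc meet in 1. 2c->1: no, acac/aacc meet in 1. 2c->2: ok.
cab: 2b undefined. 2b->0: no, baa/cab meet in 0. 2b->1: ok.
ccb: 1b undefined. 1b->0: ok.
All examples now run through 3 states with every (state, symbol) defined. Accept strings end in {0,2}, Reject strings end in {1}; accept={0,2}.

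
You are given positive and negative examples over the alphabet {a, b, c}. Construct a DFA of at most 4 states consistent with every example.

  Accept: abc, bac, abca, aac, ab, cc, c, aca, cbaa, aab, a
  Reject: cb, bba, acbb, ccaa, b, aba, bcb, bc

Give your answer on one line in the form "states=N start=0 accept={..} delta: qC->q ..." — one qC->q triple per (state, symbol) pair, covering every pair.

Fold the examples into a partial DFA from state 0: repeatedly fix the first undefined (state, symbol) met by the shortest-then-alphabetical prefix, trying targets in increasing order and rejecting any under which an Accept and a Reject string meet in one state with the same remainder; add a state when all current targets are rejected. Accepting states are where Accept strings end.
a: 0a undefined. 0a->0: no, abc/bc meet in 0 with "bc" left. Open state 1: 0a->1.
b: 0b undefined. 0b->0: no, c/bc meet in 0 with "c" left. 0b->1: no, a/b meet in 1. Open state 2: 0b->2.
c: 0c undefined. 0c->0: ok.
aa: 1a undefined. 1a->0: no, aac/ccaa meet in 0. 1a->1: no, a/ccaa meet in 1. 1a->2: no, aac/bc meet in 2 with "c" left. Open state 3: 1a->3.
ab: 1b undefined. 1b->0: no, abca/aba meet in 1. 1b->1: ok.
ac: 1c undefined. 1c->0: ok.
ba: 2a undefined. 2a->0: ok.
bb: 2b undefined. 2b->0: no, abc/acbb meet in 0. 2b->1: no, abca/acbb meet in 1. 2b->2: no, abc/bba meet in 0. 2b->3: ok.
bc: 2c undefined. 2c->0: no, abc/bc meet in 0. 2c->1: no, abca/bcb meet in 1. 2c->2: ok.
aab: 3b undefined. 3b->0: ok.
aac: 3c undefined. 3c->0: ok.
bba: 3a undefined. 3a->0: no, abc/bba meet in 0. 3a->1: no, abca/bba meet in 1. 3a->2: ok.
All examples now run through 4 states with every (state, symbol) defined. Accept strings end in {0,1}, Reject strings end in {2,3}; accept={0,1}.

states=4 start=0 accept={0,1} delta: 0a->1 0b->2 0c->0 1a->3 1b->1 1c->0 2a->0 2b->3 2c->2 3a->2 3b->0 3c->0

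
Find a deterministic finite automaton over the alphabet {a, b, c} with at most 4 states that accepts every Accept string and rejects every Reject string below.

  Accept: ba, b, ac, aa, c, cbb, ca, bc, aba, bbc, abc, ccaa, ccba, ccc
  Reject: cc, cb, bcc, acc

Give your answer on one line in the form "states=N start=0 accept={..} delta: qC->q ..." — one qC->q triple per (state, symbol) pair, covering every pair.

states=3 start=0 accept={0,1} delta: 0a->0 0b->0 0c->1 1a->0 1b->2 1c->2 2a->0 2b->0 2c->0

Fold the examples into a partial DFA from state 0: repeatedly fix the first undefined (state, symbol) met by the shortest-then-alphabetical prefix, trying targets in increasing order and rejecting any under which an Accept and a Reject string meet in one state with the same remainder; add a state when all current targets are rejected. Accepting states are where Accept strings end.
a: 0a undefined. 0a->0: ok.
b: 0b undefined. 0b->0: ok.
c: 0c undefined. 0c->0: no, ba/cc meet in 0. Open state 1: 0c->1.
ca: 1a undefined. 1a->0: ok.
cb: 1b undefined. 1b->0: no, ba/cb meet in 0. 1b->1: no, ac/cb meet in 1. Open state 2: 1b->2.
cc: 1c undefined. 1c->0: no, ba/cc meet in 0. 1c->1: no, ac/cc meet in 1. 1c->2: ok.
cbb: 2b undefined. 2b->0: ok.
cca: 2a undefined. 2a->0: ok.
ccc: 2c undefined. 2c->0: ok.
All examples now run through 3 states with every (state, symbol) defined. Accept strings end in {0,1}, Reject strings end in {2}; accept={0,1}.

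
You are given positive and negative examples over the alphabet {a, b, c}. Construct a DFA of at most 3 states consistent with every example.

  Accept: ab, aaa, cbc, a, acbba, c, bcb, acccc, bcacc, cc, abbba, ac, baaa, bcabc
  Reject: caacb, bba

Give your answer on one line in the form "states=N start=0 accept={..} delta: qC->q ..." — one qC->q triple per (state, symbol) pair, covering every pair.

states=3 start=0 accept={0,1} delta: 0a->0 0b->1 0c->1 1a->0 1b->2 1c->0 2a->2 2b->0 2c->0

Grow the machine one transition at a time. Run the examples from 0; the earliest place one falls off (shortest prefix, ties alphabetical) gets sent to the lowest-numbered state that keeps every Accept/Reject pair distinguishable — a pair clashes when both reach the same state with identical unread suffix — and to a fresh state only if none does.
a: 0a undefined. 0a->0: ok.
b: 0b undefined. 0b->0: no, ab/bba meet in 0. Open state 1: 0b->1.
c: 0c undefined. 0c->0: no, ab/caacb meet in 1. 0c->1: ok.
ba: 1a undefined. 1a->0: ok.
bb: 1b undefined. 1b->0: no, aaa/caacb meet in 0. 1b->1: no, ab/caacb meet in 1. Open state 2: 1b->2.
bc: 1c undefined. 1c->0: ok.
bba: 2a undefined. 2a->0: no, aaa/bba meet in 0. 2a->1: no, ab/bba meet in 1. 2a->2: ok.
cbc: 2c undefined. 2c->0: ok.
abbb: 2b undefined. 2b->0: ok.
All examples now run through 3 states with every (state, symbol) defined. Accept strings end in {0,1}, Reject strings end in {2}; accept={0,1}.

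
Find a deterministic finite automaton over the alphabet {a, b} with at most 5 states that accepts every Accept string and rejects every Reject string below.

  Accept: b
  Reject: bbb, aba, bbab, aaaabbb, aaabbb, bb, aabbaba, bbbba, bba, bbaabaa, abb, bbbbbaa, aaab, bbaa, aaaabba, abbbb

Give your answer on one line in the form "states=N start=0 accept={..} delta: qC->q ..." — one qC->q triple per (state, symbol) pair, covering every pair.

states=3 start=0 accept={1} delta: 0a->1 0b->1 1a->0 1b->2 2a->2 2b->2

State merging on the prefix tree: take the shortest (then alphabetical) example prefix whose next move is undefined and point that move at state 0, else 1, else 2, ...; a target is out if some Accept/Reject pair would then sit in one state with the same input left (inseparable). If every existing state is out, open a new one.
a: 0a undefined. 0a->0: no, b/aaab meet in 0 with "b" left. Open state 1: 0a->1.
b: 0b undefined. 0b->0: no, b/bbb meet in 0. 0b->1: ok.
aa: 1a undefined. 1a->0: ok.
ab: 1b undefined. 1b->0: no, b/bbb meet in 1. 1b->1: no, b/bbb meet in 1. Open state 2: 1b->2.
aba: 2a undefined. 2a->0: no, b/bbab meet in 1. 2a->1: no, b/aba meet in 1. 2a->2: ok.
abb: 2b undefined. 2b->0: no, b/aaabbb meet in 1. 2b->1: no, b/bbb meet in 1. 2b->2: ok.
All examples now run through 3 states with every (state, symbol) defined. Accept strings end in {1}, Reject strings end in {2}; accept={1}.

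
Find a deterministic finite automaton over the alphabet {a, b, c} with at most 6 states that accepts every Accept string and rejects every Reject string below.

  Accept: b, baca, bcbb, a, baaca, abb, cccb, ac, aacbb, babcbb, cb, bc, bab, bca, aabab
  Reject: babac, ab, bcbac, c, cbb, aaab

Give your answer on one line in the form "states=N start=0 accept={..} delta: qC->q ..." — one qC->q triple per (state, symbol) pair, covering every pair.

Fold the examples into a partial DFA from state 0: repeatedly fix the first undefined (state, symbol) met by the shortest-then-alphabetical prefix, trying targets in increasing order and rejecting any under which an Accept and a Reject string meet in one state with the same remainder; add a state when all current targets are rejected. Accepting states are where Accept strings end.
a: 0a undefined. 0a->0: no, b/ab meet in 0 with "b" left. Open state 1: 0a->1.
b: 0b undefined. 0b->0: no, bcbb/cbb meet in 0 with "cbb" left. 0b->1: ok.
c: 0c undefined. 0c->0: ok.
aa: 1a undefined. 1a->0: no, aacbb/ab meet in 1 with "b" left. 1a->1: no, bab/ab meet in 1 with "b" left. Open state 2: 1a->2.
ab: 1b undefined. 1b->0: ok.
ac: 1c undefined. 1c->0: no, bcbb/ab meet in 0. 1c->1: no, b/bcbac meet in 1. 1c->2: ok.
aaa: 2a undefined. 2a->0: no, b/aaab meet in 1. 2a->1: ok.
aab: 2b undefined. 2b->0: no, ac/babac meet in 2. 2b->1: no, bcbb/ab meet in 0. 2b->2: no, bcbb/babac meet in 2. Open state 3: 2b->3.
aac: 2c undefined. 2c->0: no, aacbb/ab meet in 0. 2c->1: ok.
aaba: 3a undefined. 3a->0: ok.
babc: 3c undefined. 3c->0: no, babcbb/babac meet in 0. 3c->1: ok.
bcbb: 3b undefined. 3b->0: no, bcbb/babac meet in 0. 3b->1: ok.
All examples now run through 4 states with every (state, symbol) defined. Accept strings end in {1,2,3}, Reject strings end in {0}; accept={1,2,3}.

states=4 start=0 accept={1,2,3} delta: 0a->1 0b->1 0c->0 1a->2 1b->0 1c->2 2a->1 2b->3 2c->1 3a->0 3b->1 3c->1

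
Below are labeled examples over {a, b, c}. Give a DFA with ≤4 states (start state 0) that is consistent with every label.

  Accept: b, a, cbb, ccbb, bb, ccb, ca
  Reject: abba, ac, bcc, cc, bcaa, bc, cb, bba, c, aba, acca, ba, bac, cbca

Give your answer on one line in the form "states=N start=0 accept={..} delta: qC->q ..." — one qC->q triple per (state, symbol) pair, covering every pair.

states=4 start=0 accept={0,1} delta: 0a->0 0b->1 0c->2 1a->2 1b->1 1c->2 2a->1 2b->3 2c->3 3a->2 3b->0 3c->1

Fold the examples into a partial DFA from state 0: repeatedly fix the first undefined (state, symbol) met by the shortest-then-alphabetical prefix, trying targets in increasing order and rejecting any under which an Accept and a Reject string meet in one state with the same remainder; add a state when all current targets are rejected. Accepting states are where Accept strings end.
a: 0a undefined. 0a->0: ok.
b: 0b undefined. 0b->0: no, b/abba meet in 0. Open state 1: 0b->1.
c: 0c undefined. 0c->0: no, b/cb meet in 1. 0c->1: no, b/ac meet in 1. Open state 2: 0c->2.
ba: 1a undefined. 1a->0: no, a/aba meet in 0. 1a->1: no, b/aba meet in 1. 1a->2: ok.
bb: 1b undefined. 1b->0: no, a/abba meet in 0. 1b->1: ok.
bc: 1c undefined. 1c->0: no, a/bcaa meet in 0. 1c->1: no, b/bcc meet in 1. 1c->2: ok.
ca: 2a undefined. 2a->0: no, a/bcaa meet in 0. 2a->1: ok.
cb: 2b undefined. 2b->0: no, b/cbca meet in 1. 2b->1: no, b/cb meet in 1. 2b->2: no, cbb/abba meet in 2. Open state 3: 2b->3.
cc: 2c undefined. 2c->0: no, a/bcc meet in 0. 2c->1: no, b/bcc meet in 1. 2c->2: no, b/acca meet in 1. 2c->3: ok.
cbb: 3b undefined. 3b->0: ok.
cbc: 3c undefined. 3c->0: no, a/cbca meet in 0. 3c->1: ok.
acca: 3a undefined. 3a->0: no, a/acca meet in 0. 3a->1: no, b/acca meet in 1. 3a->2: ok.
All examples now run through 4 states with every (state, symbol) defined. Accept strings end in {0,1}, Reject strings end in {2,3}; accept={0,1}.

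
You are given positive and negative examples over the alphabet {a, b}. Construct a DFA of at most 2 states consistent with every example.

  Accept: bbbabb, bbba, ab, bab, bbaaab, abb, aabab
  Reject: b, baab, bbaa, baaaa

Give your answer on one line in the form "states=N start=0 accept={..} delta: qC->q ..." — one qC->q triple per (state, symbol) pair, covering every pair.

Fold the examples into a partial DFA from state 0: repeatedly fix the first undefined (state, symbol) met by the shortest-then-alphabetical prefix, trying targets in increasing order and rejecting any under which an Accept and a Reject string meet in one state with the same remainder; add a state when all current targets are rejected. Accepting states are where Accept strings end.
a: 0a undefined. 0a->0: no, ab/b meet in 0 with "b" left. Open state 1: 0a->1.
b: 0b undefined. 0b->0: ok.
aa: 1a undefined. 1a->0: ok.
ab: 1b undefined. 1b->0: no, bbbabb/b meet in 0. 1b->1: ok.
All examples now run through 2 states with every (state, symbol) defined. Accept strings end in {1}, Reject strings end in {0}; accept={1}.

states=2 start=0 accept={1} delta: 0a->1 0b->0 1a->0 1b->1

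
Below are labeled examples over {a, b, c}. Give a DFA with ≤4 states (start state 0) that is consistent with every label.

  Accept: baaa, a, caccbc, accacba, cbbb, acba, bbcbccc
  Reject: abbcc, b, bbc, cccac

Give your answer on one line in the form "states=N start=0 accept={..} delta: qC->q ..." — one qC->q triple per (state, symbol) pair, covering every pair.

Fold the examples into a partial DFA from state 0: repeatedly fix the first undefined (state, symbol) met by the shortest-then-alphabetical prefix, trying targets in increasing order and rejecting any under which an Accept and a Reject string meet in one state with the same remainder; add a state when all current targets are rejected. Accepting states are where Accept strings end.
a: 0a undefined. 0a->0: ok.
b: 0b undefined. 0b->0: no, baaa/b meet in 0. Open state 1: 0b->1.
c: 0c undefined. 0c->0: no, a/cccac meet in 0. 0c->1: ok.
ba: 1a undefined. 1a->0: ok.
bb: 1b undefined. 1b->0: ok.
cc: 1c undefined. 1c->0: no, baaa/abbcc meet in 0. 1c->1: no, caccbc/abbcc meet in 1. Open state 2: 1c->2.
ccc: 2c undefined. 2c->0: ok.
acca: 2a undefined. 2a->0: ok.
caccb: 2b undefined. 2b->0: no, caccbc/b meet in 1. 2b->1: no, caccbc/abbcc meet in 2. 2b->2: ok.
All examples now run through 3 states with every (state, symbol) defined. Accept strings end in {0}, Reject strings end in {1,2}; accept={0}.

states=3 start=0 accept={0} delta: 0a->0 0b->1 0c->1 1a->0 1b->0 1c->2 2a->0 2b->2 2c->0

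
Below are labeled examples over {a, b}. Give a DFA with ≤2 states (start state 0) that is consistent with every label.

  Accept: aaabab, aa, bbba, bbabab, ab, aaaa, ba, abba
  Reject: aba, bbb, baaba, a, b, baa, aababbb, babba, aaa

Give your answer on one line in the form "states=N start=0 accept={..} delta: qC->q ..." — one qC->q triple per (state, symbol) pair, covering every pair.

states=2 start=0 accept={0} delta: 0a->1 0b->1 1a->0 1b->0

Grow the machine one transition at a time. Run the examples from 0; the earliest place one falls off (shortest prefix, ties alphabetical) gets sent to the lowest-numbered state that keeps every Accept/Reject pair distinguishable — a pair clashes when both reach the same state with identical unread suffix — and to a fresh state only if none does.
a: 0a undefined. 0a->0: no, aa/a meet in 0. Open state 1: 0a->1.
b: 0b undefined. 0b->0: no, aa/baa meet in 1 with "a" left. 0b->1: ok.
aa: 1a undefined. 1a->0: ok.
ab: 1b undefined. 1b->0: ok.
All examples now run through 2 states with every (state, symbol) defined. Accept strings end in {0}, Reject strings end in {1}; accept={0}.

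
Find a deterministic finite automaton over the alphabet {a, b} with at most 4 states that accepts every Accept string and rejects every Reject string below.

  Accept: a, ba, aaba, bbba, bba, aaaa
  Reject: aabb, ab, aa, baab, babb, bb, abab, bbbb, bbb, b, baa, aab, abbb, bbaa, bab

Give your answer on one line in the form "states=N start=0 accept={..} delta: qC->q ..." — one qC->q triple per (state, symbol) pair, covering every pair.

Fold the examples into a partial DFA from state 0: repeatedly fix the first undefined (state, symbol) met by the shortest-then-alphabetical prefix, trying targets in increasing order and rejecting any under which an Accept and a Reject string meet in one state with the same remainder; add a state when all current targets are rejected. Accepting states are where Accept strings end.
a: 0a undefined. 0a->0: no, a/aa meet in 0. Open state 1: 0a->1.
b: 0b undefined. 0b->0: ok.
aa: 1a undefined. 1a->0: no, aaaa/aabb meet in 0. 1a->1: no, a/aa meet in 1. Open state 2: 1a->2.
ab: 1b undefined. 1b->0: ok.
aaa: 2a undefined. 2a->0: ok.
aab: 2b undefined. 2b->0: ok.
All examples now run through 3 states with every (state, symbol) defined. Accept strings end in {1}, Reject strings end in {0,2}; accept={1}.

states=3 start=0 accept={1} delta: 0a->1 0b->0 1a->2 1b->0 2a->0 2b->0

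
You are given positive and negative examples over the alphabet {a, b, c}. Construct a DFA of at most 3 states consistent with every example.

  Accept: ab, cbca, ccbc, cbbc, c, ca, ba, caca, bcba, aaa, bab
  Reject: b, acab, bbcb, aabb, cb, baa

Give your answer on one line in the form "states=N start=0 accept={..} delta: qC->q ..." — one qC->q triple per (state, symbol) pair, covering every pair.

states=3 start=0 accept={1,2} delta: 0a->1 0b->0 0c->2 1a->0 1b->1 1c->1 2a->2 2b->0 2c->0

Fold the examples into a partial DFA from state 0: repeatedly fix the first undefined (state, symbol) met by the shortest-then-alphabetical prefix, trying targets in increasing order and rejecting any under which an Accept and a Reject string meet in one state with the same remainder; add a state when all current targets are rejected. Accepting states are where Accept strings end.
a: 0a undefined. 0a->0: no, ab/b meet in 0 with "b" left. Open state 1: 0a->1.
b: 0b undefined. 0b->0: ok.
c: 0c undefined. 0c->0: no, ccbc/b meet in 0. 0c->1: no, ab/bbcb meet in 1 with "b" left. Open state 2: 0c->2.
aa: 1a undefined. 1a->0: ok.
ab: 1b undefined. 1b->0: no, ab/b meet in 0. 1b->1: ok.
ac: 1c undefined. 1c->0: no, ab/acab meet in 1. 1c->1: ok.
ca: 2a undefined. 2a->0: no, ca/b meet in 0. 2a->1: no, caca/b meet in 0. 2a->2: ok.
cb: 2b undefined. 2b->0: ok.
cc: 2c undefined. 2c->0: ok.
All examples now run through 3 states with every (state, symbol) defined. Accept strings end in {1,2}, Reject strings end in {0}; accept={1,2}.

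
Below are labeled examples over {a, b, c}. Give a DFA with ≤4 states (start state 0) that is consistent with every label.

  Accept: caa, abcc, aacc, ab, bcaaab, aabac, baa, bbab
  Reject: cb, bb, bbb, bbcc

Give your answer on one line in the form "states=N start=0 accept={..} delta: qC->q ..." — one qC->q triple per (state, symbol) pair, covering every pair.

states=3 start=0 accept={0,1} delta: 0a->0 0b->1 0c->1 1a->0 1b->2 1c->0 2a->0 2b->2 2c->2

Grow the machine one transition at a time. Run the examples from 0; the earliest place one falls off (shortest prefix, ties alphabetical) gets sent to the lowest-numbered state that keeps every Accept/Reject pair distinguishable — a pair clashes when both reach the same state with identical unread suffix — and to a fresh state only if none does.
a: 0a undefined. 0a->0: ok.
b: 0b undefined. 0b->0: no, abcc/bbcc meet in 0 with "cc" left. Open state 1: 0b->1.
c: 0c undefined. 0c->0: no, ab/cb meet in 1. 0c->1: ok.
ba: 1a undefined. 1a->0: ok.
bb: 1b undefined. 1b->0: no, caa/cb meet in 0. 1b->1: no, abcc/bbcc meet in 1 with "cc" left. Open state 2: 1b->2.
bc: 1c undefined. 1c->0: ok.
bba: 2a undefined. 2a->0: ok.
bbb: 2b undefined. 2b->0: no, caa/bbb meet in 0. 2b->1: no, abcc/bbb meet in 1. 2b->2: ok.
bbc: 2c undefined. 2c->0: no, abcc/bbcc meet in 1. 2c->1: no, caa/bbcc meet in 0. 2c->2: ok.
All examples now run through 3 states with every (state, symbol) defined. Accept strings end in {0,1}, Reject strings end in {2}; accept={0,1}.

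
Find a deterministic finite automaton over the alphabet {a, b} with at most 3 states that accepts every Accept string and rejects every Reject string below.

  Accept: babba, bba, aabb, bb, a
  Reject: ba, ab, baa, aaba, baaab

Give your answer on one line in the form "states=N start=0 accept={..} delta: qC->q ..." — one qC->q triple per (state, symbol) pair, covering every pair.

states=3 start=0 accept={0} delta: 0a->0 0b->1 1a->2 1b->0 2a->1 2b->1

State merging on the prefix tree: take the shortest (then alphabetical) example prefix whose next move is undefined and point that move at state 0, else 1, else 2, ...; a target is out if some Accept/Reject pair would then sit in one state with the same input left (inseparable). If every existing state is out, open a new one.
a: 0a undefined. 0a->0: ok.
b: 0b undefined. 0b->0: no, babba/ba meet in 0. Open state 1: 0b->1.
ba: 1a undefined. 1a->0: no, a/ba meet in 0. 1a->1: no, aabb/baaab meet in 1 with "b" left. Open state 2: 1a->2.
bb: 1b undefined. 1b->0: ok.
baa: 2a undefined. 2a->0: no, bba/baa meet in 0. 2a->1: ok.
bab: 2b undefined. 2b->0: no, babba/ba meet in 2. 2b->1: ok.
All examples now run through 3 states with every (state, symbol) defined. Accept strings end in {0}, Reject strings end in {1,2}; accept={0}.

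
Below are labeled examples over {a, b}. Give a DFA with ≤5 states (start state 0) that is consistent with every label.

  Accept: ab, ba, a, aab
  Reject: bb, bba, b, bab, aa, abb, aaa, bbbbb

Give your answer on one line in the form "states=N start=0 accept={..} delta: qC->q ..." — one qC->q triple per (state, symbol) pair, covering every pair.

Grow the machine one transition at a time. Run the examples from 0; the earliest place one falls off (shortest prefix, ties alphabetical) gets sent to the lowest-numbered state that keeps every Accept/Reject pair distinguishable — a pair clashes when both reach the same state with identical unread suffix — and to a fresh state only if none does.
a: 0a undefined. 0a->0: no, ab/b meet in 0 with "b" left. Open state 1: 0a->1.
b: 0b undefined. 0b->0: no, ab/bab meet in 1 with "b" left. 0b->1: no, ab/bb meet in 1 with "b" left. Open state 2: 0b->2.
aa: 1a undefined. 1a->0: no, a/aaa meet in 1. 1a->1: no, a/aa meet in 1. 1a->2: no, ba/aaa meet in 2 with "a" left. Open state 3: 1a->3.
ab: 1b undefined. 1b->0: ok.
ba: 2a undefined. 2a->0: ok.
bb: 2b undefined. 2b->0: no, ab/bb meet in 0. 2b->1: no, a/bb meet in 1. 2b->2: no, ab/bba meet in 0. 2b->3: ok.
aaa: 3a undefined. 3a->0: no, ab/bba meet in 0. 3a->1: no, a/bba meet in 1. 3a->2: ok.
aab: 3b undefined. 3b->0: ok.
All examples now run through 4 states with every (state, symbol) defined. Accept strings end in {0,1}, Reject strings end in {2,3}; accept={0,1}.

states=4 start=0 accept={0,1} delta: 0a->1 0b->2 1a->3 1b->0 2a->0 2b->3 3a->2 3b->0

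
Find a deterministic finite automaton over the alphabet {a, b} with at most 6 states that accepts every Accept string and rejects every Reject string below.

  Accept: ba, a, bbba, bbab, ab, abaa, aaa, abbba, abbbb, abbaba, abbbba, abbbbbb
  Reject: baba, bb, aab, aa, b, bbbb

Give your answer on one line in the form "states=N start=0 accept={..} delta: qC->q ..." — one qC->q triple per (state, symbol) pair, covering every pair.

Fold the examples into a partial DFA from state 0: repeatedly fix the first undefined (state, symbol) met by the shortest-then-alphabetical prefix, trying targets in increasing order and rejecting any under which an Accept and a Reject string meet in one state with the same remainder; add a state when all current targets are rejected. Accepting states are where Accept strings end.
a: 0a undefined. 0a->0: no, a/aa meet in 0. Open state 1: 0a->1.
b: 0b undefined. 0b->0: ok.
aa: 1a undefined. 1a->0: ok.
ab: 1b undefined. 1b->0: no, ba/baba meet in 1. 1b->1: no, abbba/baba meet in 0. Open state 2: 1b->2.
aba: 2a undefined. 2a->0: ok.
abb: 2b undefined. 2b->0: no, abbbb/baba meet in 0. 2b->1: no, abbba/baba meet in 0. 2b->2: no, abbba/baba meet in 0. Open state 3: 2b->3.
abba: 3a undefined. 3a->0: ok.
abbb: 3b undefined. 3b->0: no, abbbb/baba meet in 0. 3b->1: no, abbba/baba meet in 0. 3b->2: no, abbba/baba meet in 0. 3b->3: no, abbba/baba meet in 0. Open state 4: 3b->4.
abbba: 4a undefined. 4a->0: no, abbba/baba meet in 0. 4a->1: ok.
abbbb: 4b undefined. 4b->0: no, abbbb/baba meet in 0. 4b->1: no, abbbba/baba meet in 0. 4b->2: no, abbbba/baba meet in 0. 4b->3: no, abbbba/baba meet in 0. 4b->4: ok.
All examples now run through 5 states with every (state, symbol) defined. Accept strings end in {1,2,4}, Reject strings end in {0}; accept={1,2,4}.

states=5 start=0 accept={1,2,4} delta: 0a->1 0b->0 1a->0 1b->2 2a->0 2b->3 3a->0 3b->4 4a->1 4b->4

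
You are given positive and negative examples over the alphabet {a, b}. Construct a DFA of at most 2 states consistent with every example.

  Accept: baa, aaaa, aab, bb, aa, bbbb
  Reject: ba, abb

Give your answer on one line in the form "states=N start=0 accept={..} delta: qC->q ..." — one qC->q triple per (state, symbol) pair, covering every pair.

Fold the examples into a partial DFA from state 0: repeatedly fix the first undefined (state, symbol) met by the shortest-then-alphabetical prefix, trying targets in increasing order and rejecting any under which an Accept and a Reject string meet in one state with the same remainder; add a state when all current targets are rejected. Accepting states are where Accept strings end.
a: 0a undefined. 0a->0: no, bb/abb meet in 0 with "bb" left. Open state 1: 0a->1.
b: 0b undefined. 0b->0: ok.
aa: 1a undefined. 1a->0: ok.
ab: 1b undefined. 1b->0: no, baa/abb meet in 0. 1b->1: ok.
All examples now run through 2 states with every (state, symbol) defined. Accept strings end in {0}, Reject strings end in {1}; accept={0}.

states=2 start=0 accept={0} delta: 0a->1 0b->0 1a->0 1b->1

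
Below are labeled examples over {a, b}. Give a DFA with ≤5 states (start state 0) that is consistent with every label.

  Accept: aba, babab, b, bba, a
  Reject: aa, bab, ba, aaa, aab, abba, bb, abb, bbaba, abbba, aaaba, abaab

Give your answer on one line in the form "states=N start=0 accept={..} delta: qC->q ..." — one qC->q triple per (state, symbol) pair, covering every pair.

Grow the machine one transition at a time. Run the examples from 0; the earliest place one falls off (shortest prefix, ties alphabetical) gets sent to the lowest-numbered state that keeps every Accept/Reject pair distinguishable — a pair clashes when both reach the same state with identical unread suffix — and to a fresh state only if none does.
a: 0a undefined. 0a->0: no, aba/ba meet in 0 with "ba" left. Open state 1: 0a->1.
b: 0b undefined. 0b->0: no, aba/bbaba meet in 1 with "ba" left. 0b->1: ok.
aa: 1a undefined. 1a->0: no, aba/aaaba meet in 1 with "ba" left. 1a->1: no, aba/aaaba meet in 1 with "ba" left. Open state 2: 1a->2.
ab: 1b undefined. 1b->0: no, aba/abb meet in 1. 1b->1: no, aba/aa meet in 2. 1b->2: no, aba/aaa meet in 2 with "a" left. Open state 3: 1b->3.
aaa: 2a undefined. 2a->0: ok.
aab: 2b undefined. 2b->0: no, babab/bb meet in 3. 2b->1: no, babab/bab meet in 1. 2b->2: ok.
aba: 3a undefined. 3a->0: no, aba/aaa meet in 0. 3a->1: no, aba/bbaba meet in 1. 3a->2: no, aba/aa meet in 2. 3a->3: no, aba/bb meet in 3. Open state 4: 3a->4.
abb: 3b undefined. 3b->0: no, babab/abba meet in 1. 3b->1: no, aba/abbba meet in 4. 3b->2: ok.
abaa: 4a undefined. 4a->0: no, babab/abaab meet in 1. 4a->1: ok.
bbab: 4b undefined. 4b->0: no, babab/bbaba meet in 1. 4b->1: ok.
All examples now run through 5 states with every (state, symbol) defined. Accept strings end in {1,4}, Reject strings end in {0,2,3}; accept={1,4}.

states=5 start=0 accept={1,4} delta: 0a->1 0b->1 1a->2 1b->3 2a->0 2b->2 3a->4 3b->2 4a->1 4b->1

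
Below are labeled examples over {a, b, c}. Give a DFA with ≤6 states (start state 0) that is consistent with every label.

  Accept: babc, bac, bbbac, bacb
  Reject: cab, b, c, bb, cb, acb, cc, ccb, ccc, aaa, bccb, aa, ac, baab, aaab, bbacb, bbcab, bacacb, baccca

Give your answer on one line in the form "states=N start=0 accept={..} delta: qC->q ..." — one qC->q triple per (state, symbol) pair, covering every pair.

State merging on the prefix tree: take the shortest (then alphabetical) example prefix whose next move is undefined and point that move at state 0, else 1, else 2, ...; a target is out if some Accept/Reject pair would then sit in one state with the same input left (inseparable). If every existing state is out, open a new one.
a: 0a undefined. 0a->0: ok.
b: 0b undefined. 0b->0: no, babc/c meet in 0 with "c" left. Open state 1: 0b->1.
c: 0c undefined. 0c->0: ok.
ba: 1a undefined. 1a->0: no, bac/c meet in 0. 1a->1: ok.
bb: 1b undefined. 1b->0: no, babc/c meet in 0. 1b->1: no, bacb/bbacb meet in 1 with "cb" left. Open state 2: 1b->2.
bc: 1c undefined. 1c->0: no, bac/c meet in 0. 1c->1: no, bac/cab meet in 1. 1c->2: no, bac/bb meet in 2. Open state 3: 1c->3.
bba: 2a undefined. 2a->0: ok.
bbb: 2b undefined. 2b->0: no, bbbac/c meet in 0. 2b->1: ok.
bbc: 2c undefined. 2c->0: no, babc/c meet in 0. 2c->1: no, babc/cab meet in 1. 2c->2: no, babc/bb meet in 2. 2c->3: ok.
bcc: 3c undefined. 3c->0: ok.
baca: 3a undefined. 3a->0: ok.
bacb: 3b undefined. 3b->0: no, bacb/c meet in 0. 3b->1: no, bacb/cab meet in 1. 3b->2: no, bacb/bb meet in 2. 3b->3: ok.
All examples now run through 4 states with every (state, symbol) defined. Accept strings end in {3}, Reject strings end in {0,1,2}; accept={3}.

states=4 start=0 accept={3} delta: 0a->0 0b->1 0c->0 1a->1 1b->2 1c->3 2a->0 2b->1 2c->3 3a->0 3b->3 3c->0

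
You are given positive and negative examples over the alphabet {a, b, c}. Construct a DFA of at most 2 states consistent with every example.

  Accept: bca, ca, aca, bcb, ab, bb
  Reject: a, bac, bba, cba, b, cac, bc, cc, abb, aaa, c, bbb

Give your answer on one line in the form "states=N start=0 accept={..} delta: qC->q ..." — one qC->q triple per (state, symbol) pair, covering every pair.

Fold the examples into a partial DFA from state 0: repeatedly fix the first undefined (state, symbol) met by the shortest-then-alphabetical prefix, trying targets in increasing order and rejecting any under which an Accept and a Reject string meet in one state with the same remainder; add a state when all current targets are rejected. Accepting states are where Accept strings end.
a: 0a undefined. 0a->0: no, ab/b meet in 0 with "b" left. Open state 1: 0a->1.
b: 0b undefined. 0b->0: no, bb/b meet in 0. 0b->1: ok.
c: 0c undefined. 0c->0: no, ca/a meet in 1. 0c->1: ok.
aa: 1a undefined. 1a->0: ok.
ab: 1b undefined. 1b->0: ok.
ac: 1c undefined. 1c->0: no, bca/a meet in 1. 1c->1: ok.
All examples now run through 2 states with every (state, symbol) defined. Accept strings end in {0}, Reject strings end in {1}; accept={0}.

states=2 start=0 accept={0} delta: 0a->1 0b->1 0c->1 1a->0 1b->0 1c->1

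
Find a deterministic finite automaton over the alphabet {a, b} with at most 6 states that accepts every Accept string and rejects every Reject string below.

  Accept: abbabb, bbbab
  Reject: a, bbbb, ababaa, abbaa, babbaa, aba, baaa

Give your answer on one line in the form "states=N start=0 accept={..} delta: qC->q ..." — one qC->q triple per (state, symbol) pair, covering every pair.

Fold the examples into a partial DFA from state 0: repeatedly fix the first undefined (state, symbol) met by the shortest-then-alphabetical prefix, trying targets in increasing order and rejecting any under which an Accept and a Reject string meet in one state with the same remainder; add a state when all current targets are rejected. Accepting states are where Accept strings end.
a: 0a undefined. 0a->0: ok.
b: 0b undefined. 0b->0: no, abbabb/a meet in 0. Open state 1: 0b->1.
ba: 1a undefined. 1a->0: ok.
bb: 1b undefined. 1b->0: no, abbabb/a meet in 0. 1b->1: no, abbabb/bbbb meet in 1. Open state 2: 1b->2.
bbb: 2b undefined. 2b->0: no, bbbab/bbbb meet in 1. 2b->1: ok.
abba: 2a undefined. 2a->0: no, abbabb/bbbb meet in 2. 2a->1: ok.
All examples now run through 3 states with every (state, symbol) defined. Accept strings end in {1}, Reject strings end in {0,2}; accept={1}.

states=3 start=0 accept={1} delta: 0a->0 0b->1 1a->0 1b->2 2a->1 2b->1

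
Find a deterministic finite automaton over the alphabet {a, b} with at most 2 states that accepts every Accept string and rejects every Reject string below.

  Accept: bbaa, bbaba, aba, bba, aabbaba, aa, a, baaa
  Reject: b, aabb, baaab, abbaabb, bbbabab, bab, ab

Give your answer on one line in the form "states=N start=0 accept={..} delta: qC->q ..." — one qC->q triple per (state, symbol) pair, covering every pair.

Fold the examples into a partial DFA from state 0: repeatedly fix the first undefined (state, symbol) met by the shortest-then-alphabetical prefix, trying targets in increasing order and rejecting any under which an Accept and a Reject string meet in one state with the same remainder; add a state when all current targets are rejected. Accepting states are where Accept strings end.
a: 0a undefined. 0a->0: ok.
b: 0b undefined. 0b->0: no, bbaa/b meet in 0. Open state 1: 0b->1.
ba: 1a undefined. 1a->0: ok.
bb: 1b undefined. 1b->0: no, bbaa/aabb meet in 0. 1b->1: ok.
All examples now run through 2 states with every (state, symbol) defined. Accept strings end in {0}, Reject strings end in {1}; accept={0}.

states=2 start=0 accept={0} delta: 0a->0 0b->1 1a->0 1b->1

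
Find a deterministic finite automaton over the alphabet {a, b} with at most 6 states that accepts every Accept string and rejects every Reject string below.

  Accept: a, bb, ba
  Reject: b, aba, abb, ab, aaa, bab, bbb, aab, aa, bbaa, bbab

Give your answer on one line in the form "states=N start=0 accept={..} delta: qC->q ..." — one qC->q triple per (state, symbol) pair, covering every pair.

Grow the machine one transition at a time. Run the examples from 0; the earliest place one falls off (shortest prefix, ties alphabetical) gets sent to the lowest-numbered state that keeps every Accept/Reject pair distinguishable — a pair clashes when both reach the same state with identical unread suffix — and to a fresh state only if none does.
a: 0a undefined. 0a->0: no, a/aaa meet in 0. Open state 1: 0a->1.
b: 0b undefined. 0b->0: no, bb/b meet in 0. 0b->1: no, a/b meet in 1. Open state 2: 0b->2.
aa: 1a undefined. 1a->0: no, a/aaa meet in 1. 1a->1: no, a/aaa meet in 1. 1a->2: no, bb/aab meet in 2 with "b" left. Open state 3: 1a->3.
ab: 1b undefined. 1b->0: no, a/aba meet in 1. 1b->1: no, a/abb meet in 1. 1b->2: no, bb/abb meet in 2 with "b" left. 1b->3: ok.
ba: 2a undefined. 2a->0: ok.
bb: 2b undefined. 2b->0: ok.
aaa: 3a undefined. 3a->0: no, bb/aba meet in 0. 3a->1: no, a/aba meet in 1. 3a->2: ok.
aab: 3b undefined. 3b->0: no, bb/abb meet in 0. 3b->1: no, a/abb meet in 1. 3b->2: ok.
All examples now run through 4 states with every (state, symbol) defined. Accept strings end in {0,1}, Reject strings end in {2,3}; accept={0,1}.

states=4 start=0 accept={0,1} delta: 0a->1 0b->2 1a->3 1b->3 2a->0 2b->0 3a->2 3b->2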